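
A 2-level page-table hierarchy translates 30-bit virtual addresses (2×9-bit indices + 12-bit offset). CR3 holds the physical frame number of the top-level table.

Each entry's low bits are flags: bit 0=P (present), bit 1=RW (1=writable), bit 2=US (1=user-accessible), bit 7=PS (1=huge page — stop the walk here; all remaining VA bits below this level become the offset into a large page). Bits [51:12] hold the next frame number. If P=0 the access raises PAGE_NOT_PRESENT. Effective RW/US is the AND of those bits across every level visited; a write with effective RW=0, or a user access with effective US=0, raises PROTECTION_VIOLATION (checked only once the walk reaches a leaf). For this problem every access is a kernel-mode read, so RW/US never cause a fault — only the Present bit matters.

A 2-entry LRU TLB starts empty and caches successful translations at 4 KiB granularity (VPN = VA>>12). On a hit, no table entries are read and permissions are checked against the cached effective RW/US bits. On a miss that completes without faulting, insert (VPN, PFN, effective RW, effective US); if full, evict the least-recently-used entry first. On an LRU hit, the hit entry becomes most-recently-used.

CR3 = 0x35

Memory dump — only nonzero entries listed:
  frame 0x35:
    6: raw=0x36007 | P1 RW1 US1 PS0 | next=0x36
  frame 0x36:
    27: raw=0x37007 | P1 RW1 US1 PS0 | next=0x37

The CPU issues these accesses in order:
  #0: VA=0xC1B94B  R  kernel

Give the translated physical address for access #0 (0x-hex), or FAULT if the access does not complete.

Trace:
#0 VA=0xC1B94B (r,kernel):
  L0: frame=0x35 idx=6 entry=0x36007 [P=1 RW=1 US=1 PS=0]
  L1: frame=0x36 idx=27 entry=0x37007 [P=1 RW=1 US=1 PS=0]
  ⇒ phys 0x3794B  [2 reads]

Access #0 PA: 0x3794B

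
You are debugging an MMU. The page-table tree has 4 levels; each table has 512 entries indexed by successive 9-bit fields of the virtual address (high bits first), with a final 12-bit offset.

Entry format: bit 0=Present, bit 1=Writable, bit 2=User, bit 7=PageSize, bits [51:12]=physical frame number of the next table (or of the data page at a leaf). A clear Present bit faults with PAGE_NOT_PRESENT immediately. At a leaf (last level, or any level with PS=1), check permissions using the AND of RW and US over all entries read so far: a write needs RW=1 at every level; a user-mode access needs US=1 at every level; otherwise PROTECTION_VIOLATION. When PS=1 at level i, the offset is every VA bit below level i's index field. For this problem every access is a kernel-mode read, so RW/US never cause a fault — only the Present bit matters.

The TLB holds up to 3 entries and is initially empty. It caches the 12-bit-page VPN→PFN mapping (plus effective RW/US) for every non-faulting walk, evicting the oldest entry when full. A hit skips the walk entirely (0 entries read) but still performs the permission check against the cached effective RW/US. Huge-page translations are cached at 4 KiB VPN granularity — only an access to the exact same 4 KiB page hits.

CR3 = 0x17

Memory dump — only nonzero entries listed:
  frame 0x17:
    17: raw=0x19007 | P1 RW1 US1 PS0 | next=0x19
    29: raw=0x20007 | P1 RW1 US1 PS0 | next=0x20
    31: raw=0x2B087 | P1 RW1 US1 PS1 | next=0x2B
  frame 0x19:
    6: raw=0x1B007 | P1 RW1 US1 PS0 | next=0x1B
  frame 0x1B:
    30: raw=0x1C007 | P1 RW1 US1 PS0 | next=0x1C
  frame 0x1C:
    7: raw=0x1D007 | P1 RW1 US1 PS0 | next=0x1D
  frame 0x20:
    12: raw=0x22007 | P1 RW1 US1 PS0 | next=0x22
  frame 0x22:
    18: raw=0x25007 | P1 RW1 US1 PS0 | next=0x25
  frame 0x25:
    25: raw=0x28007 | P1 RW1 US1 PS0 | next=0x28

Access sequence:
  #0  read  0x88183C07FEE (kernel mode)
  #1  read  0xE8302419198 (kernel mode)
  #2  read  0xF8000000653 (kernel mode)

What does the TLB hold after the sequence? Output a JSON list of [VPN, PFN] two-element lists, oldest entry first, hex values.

Walk each access:
#0 VA=0x88183C07FEE (r,kernel):
  lvl0: tbl 0x17, slot 17 ⇒ 0x19007 (P1/RW1/US1/PS0)
  lvl1: tbl 0x19, slot 6 ⇒ 0x1B007 (P1/RW1/US1/PS0)
  lvl2: tbl 0x1B, slot 30 ⇒ 0x1C007 (P1/RW1/US1/PS0)
  lvl3: tbl 0x1C, slot 7 ⇒ 0x1D007 (P1/RW1/US1/PS0)
  → PA=0x1DFEE  (4 entries read)
#1 VA=0xE8302419198 (r,kernel):
  lvl0: tbl 0x17, slot 29 ⇒ 0x20007 (P1/RW1/US1/PS0)
  lvl1: tbl 0x20, slot 12 ⇒ 0x22007 (P1/RW1/US1/PS0)
  lvl2: tbl 0x22, slot 18 ⇒ 0x25007 (P1/RW1/US1/PS0)
  lvl3: tbl 0x25, slot 25 ⇒ 0x28007 (P1/RW1/US1/PS0)
  → PA=0x28198  (4 entries read)
#2 VA=0xF8000000653 (r,kernel):
  lvl0: tbl 0x17, slot 31 ⇒ 0x2B087 (P1/RW1/US1/PS1)
  → PA=0x2B653 (huge @L0)  (1 entries read)

TLB: [["0x88183C07", "0x1D"], ["0xE8302419", "0x28"], ["0xF8000000", "0x2B"]]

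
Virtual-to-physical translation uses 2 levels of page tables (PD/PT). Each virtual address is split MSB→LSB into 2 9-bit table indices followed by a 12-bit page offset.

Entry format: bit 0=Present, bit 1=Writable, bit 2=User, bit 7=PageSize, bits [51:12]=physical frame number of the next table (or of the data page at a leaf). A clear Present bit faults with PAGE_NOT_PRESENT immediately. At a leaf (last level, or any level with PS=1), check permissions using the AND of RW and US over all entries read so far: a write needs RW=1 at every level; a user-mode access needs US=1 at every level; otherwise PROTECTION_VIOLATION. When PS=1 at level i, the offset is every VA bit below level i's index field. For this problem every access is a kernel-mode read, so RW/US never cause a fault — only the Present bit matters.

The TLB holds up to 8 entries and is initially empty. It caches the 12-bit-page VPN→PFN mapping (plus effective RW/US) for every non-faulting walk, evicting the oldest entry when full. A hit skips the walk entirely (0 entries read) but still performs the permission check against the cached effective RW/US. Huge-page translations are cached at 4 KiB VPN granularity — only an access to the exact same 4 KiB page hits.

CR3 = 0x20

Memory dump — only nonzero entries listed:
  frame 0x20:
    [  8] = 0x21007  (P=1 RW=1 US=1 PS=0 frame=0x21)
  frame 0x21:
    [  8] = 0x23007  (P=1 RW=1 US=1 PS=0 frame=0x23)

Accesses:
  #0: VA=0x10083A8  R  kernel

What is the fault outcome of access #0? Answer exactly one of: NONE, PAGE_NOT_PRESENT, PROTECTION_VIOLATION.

Per-access translation:
#0 VA=0x10083A8 (r,kernel):
  lvl0: tbl 0x20, slot 8 ⇒ 0x21007 (P1/RW1/US1/PS0)
  lvl1: tbl 0x21, slot 8 ⇒ 0x23007 (P1/RW1/US1/PS0)
  → PA=0x233A8  (2 entries read)

Access #0 fault: NONE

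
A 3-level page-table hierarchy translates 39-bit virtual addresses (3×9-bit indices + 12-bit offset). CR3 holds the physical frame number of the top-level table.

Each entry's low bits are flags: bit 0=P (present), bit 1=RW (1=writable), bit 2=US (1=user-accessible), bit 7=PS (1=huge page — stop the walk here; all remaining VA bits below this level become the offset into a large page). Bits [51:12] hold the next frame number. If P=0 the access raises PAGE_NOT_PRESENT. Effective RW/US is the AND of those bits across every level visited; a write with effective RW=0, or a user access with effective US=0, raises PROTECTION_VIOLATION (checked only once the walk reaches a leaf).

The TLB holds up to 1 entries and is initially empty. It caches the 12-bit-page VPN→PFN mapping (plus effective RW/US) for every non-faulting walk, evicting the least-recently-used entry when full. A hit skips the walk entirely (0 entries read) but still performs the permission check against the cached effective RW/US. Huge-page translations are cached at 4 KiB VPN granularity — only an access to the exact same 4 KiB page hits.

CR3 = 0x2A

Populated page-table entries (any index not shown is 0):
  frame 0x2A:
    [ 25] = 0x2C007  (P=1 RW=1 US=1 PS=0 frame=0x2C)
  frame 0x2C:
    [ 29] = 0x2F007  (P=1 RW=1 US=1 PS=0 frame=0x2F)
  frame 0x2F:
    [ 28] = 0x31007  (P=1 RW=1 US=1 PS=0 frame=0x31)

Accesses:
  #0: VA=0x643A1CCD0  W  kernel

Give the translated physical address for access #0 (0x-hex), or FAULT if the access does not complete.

Walk each access:
#0 VA=0x643A1CCD0 (w,kernel):
  lvl0: tbl 0x2A, slot 25 ⇒ 0x2C007 (P1/RW1/US1/PS0)
  lvl1: tbl 0x2C, slot 29 ⇒ 0x2F007 (P1/RW1/US1/PS0)
  lvl2: tbl 0x2F, slot 28 ⇒ 0x31007 (P1/RW1/US1/PS0)
  ⇒ phys 0x31CD0  [3 reads]

Access #0 PA: 0x31CD0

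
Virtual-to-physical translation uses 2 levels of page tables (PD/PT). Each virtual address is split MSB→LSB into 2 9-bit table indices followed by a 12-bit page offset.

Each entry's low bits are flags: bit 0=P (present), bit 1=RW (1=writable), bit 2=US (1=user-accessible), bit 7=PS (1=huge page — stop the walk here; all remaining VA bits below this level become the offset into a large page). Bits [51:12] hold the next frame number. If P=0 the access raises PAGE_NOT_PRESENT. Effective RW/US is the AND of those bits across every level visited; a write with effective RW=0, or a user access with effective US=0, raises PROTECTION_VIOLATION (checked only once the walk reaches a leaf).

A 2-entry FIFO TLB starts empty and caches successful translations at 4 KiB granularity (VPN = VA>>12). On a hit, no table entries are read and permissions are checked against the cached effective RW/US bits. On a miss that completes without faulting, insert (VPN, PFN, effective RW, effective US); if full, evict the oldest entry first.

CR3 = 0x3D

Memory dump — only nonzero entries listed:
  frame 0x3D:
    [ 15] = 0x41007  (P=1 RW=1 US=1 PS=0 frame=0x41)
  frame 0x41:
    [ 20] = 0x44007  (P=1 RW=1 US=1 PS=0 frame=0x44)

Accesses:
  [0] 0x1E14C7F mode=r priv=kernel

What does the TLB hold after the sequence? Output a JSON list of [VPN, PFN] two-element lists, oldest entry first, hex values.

Per-access translation:
#0 VA=0x1E14C7F (r,kernel):
  lvl0: tbl 0x3D, slot 15 ⇒ 0x41007 (P1/RW1/US1/PS0)
  lvl1: tbl 0x41, slot 20 ⇒ 0x44007 (P1/RW1/US1/PS0)
  ⇒ phys 0x44C7F  [2 reads]

TLB: [["0x1E14", "0x44"]]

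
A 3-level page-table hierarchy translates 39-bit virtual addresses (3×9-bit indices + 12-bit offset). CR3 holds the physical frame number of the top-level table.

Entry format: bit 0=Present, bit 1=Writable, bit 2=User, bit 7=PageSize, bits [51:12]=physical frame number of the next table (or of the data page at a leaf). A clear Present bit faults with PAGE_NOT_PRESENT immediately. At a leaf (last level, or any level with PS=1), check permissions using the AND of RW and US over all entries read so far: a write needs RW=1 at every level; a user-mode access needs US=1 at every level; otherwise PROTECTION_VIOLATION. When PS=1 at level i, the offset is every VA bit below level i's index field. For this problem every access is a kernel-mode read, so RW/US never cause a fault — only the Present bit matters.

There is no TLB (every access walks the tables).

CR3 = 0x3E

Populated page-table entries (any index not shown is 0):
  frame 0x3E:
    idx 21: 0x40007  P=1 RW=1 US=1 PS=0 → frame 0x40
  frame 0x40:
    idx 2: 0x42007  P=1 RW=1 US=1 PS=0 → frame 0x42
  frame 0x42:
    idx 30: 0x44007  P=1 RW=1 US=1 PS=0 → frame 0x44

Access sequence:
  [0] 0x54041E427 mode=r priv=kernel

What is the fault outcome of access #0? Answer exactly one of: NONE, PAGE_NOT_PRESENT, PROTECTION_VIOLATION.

Trace:
#0 VA=0x54041E427 (r,kernel):
  [0] read 0x3E idx=21: raw=0x40007 flags P=1 W=1 U=1 S=0
  [1] read 0x40 idx=2: raw=0x42007 flags P=1 W=1 U=1 S=0
  [2] read 0x42 idx=30: raw=0x44007 flags P=1 W=1 U=1 S=0
  ⇒ phys 0x44427  [3 reads]

Access #0 fault: NONE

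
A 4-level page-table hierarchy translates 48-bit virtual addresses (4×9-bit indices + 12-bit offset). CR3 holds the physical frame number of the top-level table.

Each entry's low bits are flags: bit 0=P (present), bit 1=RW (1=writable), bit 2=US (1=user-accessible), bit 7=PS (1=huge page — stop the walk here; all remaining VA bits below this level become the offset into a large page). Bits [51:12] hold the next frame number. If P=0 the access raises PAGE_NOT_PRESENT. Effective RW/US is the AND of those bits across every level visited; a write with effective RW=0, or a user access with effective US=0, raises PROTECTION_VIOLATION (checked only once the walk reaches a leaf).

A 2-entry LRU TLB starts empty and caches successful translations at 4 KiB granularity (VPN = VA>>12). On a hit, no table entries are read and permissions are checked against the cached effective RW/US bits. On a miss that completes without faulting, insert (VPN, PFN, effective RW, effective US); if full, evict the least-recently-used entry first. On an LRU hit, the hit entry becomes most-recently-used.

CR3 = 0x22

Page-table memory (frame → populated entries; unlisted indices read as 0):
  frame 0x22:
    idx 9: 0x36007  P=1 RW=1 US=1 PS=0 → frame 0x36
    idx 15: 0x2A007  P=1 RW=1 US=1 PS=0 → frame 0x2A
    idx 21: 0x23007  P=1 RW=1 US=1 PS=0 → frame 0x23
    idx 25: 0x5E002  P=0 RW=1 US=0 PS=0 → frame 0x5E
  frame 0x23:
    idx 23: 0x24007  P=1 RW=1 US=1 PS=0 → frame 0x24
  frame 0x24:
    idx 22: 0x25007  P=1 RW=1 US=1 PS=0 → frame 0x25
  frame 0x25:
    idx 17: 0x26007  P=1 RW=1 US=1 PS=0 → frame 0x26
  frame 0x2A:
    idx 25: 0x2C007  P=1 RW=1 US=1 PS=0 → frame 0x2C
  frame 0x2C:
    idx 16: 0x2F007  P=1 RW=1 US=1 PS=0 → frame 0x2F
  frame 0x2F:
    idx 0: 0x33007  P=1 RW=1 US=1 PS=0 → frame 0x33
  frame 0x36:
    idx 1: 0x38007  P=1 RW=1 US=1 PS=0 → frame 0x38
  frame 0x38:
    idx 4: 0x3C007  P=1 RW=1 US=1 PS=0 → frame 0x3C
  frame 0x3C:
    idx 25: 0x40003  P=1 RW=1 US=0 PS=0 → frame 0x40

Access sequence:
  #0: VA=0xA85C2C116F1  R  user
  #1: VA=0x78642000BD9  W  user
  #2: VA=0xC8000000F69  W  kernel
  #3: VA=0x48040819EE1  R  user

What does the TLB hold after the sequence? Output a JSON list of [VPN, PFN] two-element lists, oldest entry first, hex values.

Walk each access:
#0 VA=0xA85C2C116F1 (r,user):
  L0 @0x22[21] → 0x23007  P=1,RW=1,US=1,PS=0
  L1 @0x23[23] → 0x24007  P=1,RW=1,US=1,PS=0
  L2 @0x24[22] → 0x25007  P=1,RW=1,US=1,PS=0
  L3 @0x25[17] → 0x26007  P=1,RW=1,US=1,PS=0
  ✓ 0x266F1  — 4 lookups
#1 VA=0x78642000BD9 (w,user):
  L0 @0x22[15] → 0x2A007  P=1,RW=1,US=1,PS=0
  L1 @0x2A[25] → 0x2C007  P=1,RW=1,US=1,PS=0
  L2 @0x2C[16] → 0x2F007  P=1,RW=1,US=1,PS=0
  L3 @0x2F[0] → 0x33007  P=1,RW=1,US=1,PS=0
  ✓ 0x33BD9  — 4 lookups
#2 VA=0xC8000000F69 (w,kernel):
  L0 @0x22[25] → 0x5E002  P=0,RW=1,US=0,PS=0
  ⇒ fault: PAGE_NOT_PRESENT  — 1 lookups
#3 VA=0x48040819EE1 (r,user):
  L0 @0x22[9] → 0x36007  P=1,RW=1,US=1,PS=0
  L1 @0x36[1] → 0x38007  P=1,RW=1,US=1,PS=0
  L2 @0x38[4] → 0x3C007  P=1,RW=1,US=1,PS=0
  L3 @0x3C[25] → 0x40003  P=1,RW=1,US=0,PS=0
  ⇒ fault: PROTECTION_VIOLATION  — 4 lookups

TLB: [["0xA85C2C11", "0x26"], ["0x78642000", "0x33"]]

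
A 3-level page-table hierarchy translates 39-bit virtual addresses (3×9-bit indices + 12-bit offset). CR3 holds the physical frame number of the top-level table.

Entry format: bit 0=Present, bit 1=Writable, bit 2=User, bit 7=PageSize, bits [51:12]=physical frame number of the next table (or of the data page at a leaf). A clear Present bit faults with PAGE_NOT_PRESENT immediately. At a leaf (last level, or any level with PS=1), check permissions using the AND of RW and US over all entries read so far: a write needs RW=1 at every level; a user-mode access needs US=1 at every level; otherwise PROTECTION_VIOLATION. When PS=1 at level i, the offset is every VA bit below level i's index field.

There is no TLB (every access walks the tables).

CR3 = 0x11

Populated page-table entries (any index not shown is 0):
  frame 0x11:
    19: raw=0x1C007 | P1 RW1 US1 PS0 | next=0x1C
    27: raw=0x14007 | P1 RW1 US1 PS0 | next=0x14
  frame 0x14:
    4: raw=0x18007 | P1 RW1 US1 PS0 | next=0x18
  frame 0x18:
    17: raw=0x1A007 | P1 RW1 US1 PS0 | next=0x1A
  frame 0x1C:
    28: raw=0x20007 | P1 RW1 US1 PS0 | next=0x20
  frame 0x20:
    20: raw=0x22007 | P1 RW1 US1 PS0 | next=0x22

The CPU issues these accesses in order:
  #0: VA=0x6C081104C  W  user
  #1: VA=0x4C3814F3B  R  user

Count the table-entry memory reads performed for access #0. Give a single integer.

Trace:
#0 VA=0x6C081104C (w,user):
  [0] read 0x11 idx=27: raw=0x14007 flags P=1 W=1 U=1 S=0
  [1] read 0x14 idx=4: raw=0x18007 flags P=1 W=1 U=1 S=0
  [2] read 0x18 idx=17: raw=0x1A007 flags P=1 W=1 U=1 S=0
  → PA=0x1A04C  (3 entries read)
#1 VA=0x4C3814F3B (r,user):
  [0] read 0x11 idx=19: raw=0x1C007 flags P=1 W=1 U=1 S=0
  [1] read 0x1C idx=28: raw=0x20007 flags P=1 W=1 U=1 S=0
  [2] read 0x20 idx=20: raw=0x22007 flags P=1 W=1 U=1 S=0
  → PA=0x22F3B  (3 entries read)

Entries read for #0: 3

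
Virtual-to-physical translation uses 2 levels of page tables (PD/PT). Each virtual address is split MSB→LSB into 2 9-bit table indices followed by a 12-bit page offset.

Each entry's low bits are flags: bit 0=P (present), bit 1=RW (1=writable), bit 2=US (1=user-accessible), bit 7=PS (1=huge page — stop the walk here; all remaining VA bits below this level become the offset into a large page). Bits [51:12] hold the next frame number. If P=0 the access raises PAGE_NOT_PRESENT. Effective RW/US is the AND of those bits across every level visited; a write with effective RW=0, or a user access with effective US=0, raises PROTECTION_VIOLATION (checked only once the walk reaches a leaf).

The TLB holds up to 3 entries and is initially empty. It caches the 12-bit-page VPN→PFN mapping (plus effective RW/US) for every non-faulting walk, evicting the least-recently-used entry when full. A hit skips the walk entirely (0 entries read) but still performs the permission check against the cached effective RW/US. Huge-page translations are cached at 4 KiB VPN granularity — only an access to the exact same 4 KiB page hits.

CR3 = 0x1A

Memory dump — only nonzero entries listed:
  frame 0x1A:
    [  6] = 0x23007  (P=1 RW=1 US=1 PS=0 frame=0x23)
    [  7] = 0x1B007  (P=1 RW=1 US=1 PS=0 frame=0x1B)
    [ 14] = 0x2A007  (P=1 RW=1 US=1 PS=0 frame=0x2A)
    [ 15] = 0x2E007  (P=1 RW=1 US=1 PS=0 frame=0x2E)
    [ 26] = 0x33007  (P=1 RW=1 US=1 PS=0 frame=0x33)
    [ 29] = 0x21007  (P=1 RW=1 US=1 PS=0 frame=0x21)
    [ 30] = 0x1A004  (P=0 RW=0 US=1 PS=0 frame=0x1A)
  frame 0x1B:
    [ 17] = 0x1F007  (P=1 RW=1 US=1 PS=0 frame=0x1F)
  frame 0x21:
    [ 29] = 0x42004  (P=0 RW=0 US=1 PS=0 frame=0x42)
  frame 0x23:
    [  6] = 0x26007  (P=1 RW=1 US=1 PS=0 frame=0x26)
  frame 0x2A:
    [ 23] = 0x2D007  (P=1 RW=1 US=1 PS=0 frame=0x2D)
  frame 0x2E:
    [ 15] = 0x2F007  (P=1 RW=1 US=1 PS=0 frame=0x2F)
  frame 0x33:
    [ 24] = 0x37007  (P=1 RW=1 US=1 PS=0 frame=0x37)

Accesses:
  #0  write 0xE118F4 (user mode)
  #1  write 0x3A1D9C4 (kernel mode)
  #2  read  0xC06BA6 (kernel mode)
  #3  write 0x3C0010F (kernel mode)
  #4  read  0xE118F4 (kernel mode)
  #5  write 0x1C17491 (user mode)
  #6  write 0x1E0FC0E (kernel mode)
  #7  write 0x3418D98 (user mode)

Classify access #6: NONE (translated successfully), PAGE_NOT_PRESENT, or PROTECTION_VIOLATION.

Trace:
#0 VA=0xE118F4 (w,user):
  [0] read 0x1A idx=7: raw=0x1B007 flags P=1 W=1 U=1 S=0
  [1] read 0x1B idx=17: raw=0x1F007 flags P=1 W=1 U=1 S=0
  ⇒ phys 0x1F8F4  [2 reads]
#1 VA=0x3A1D9C4 (w,kernel):
  [0] read 0x1A idx=29: raw=0x21007 flags P=1 W=1 U=1 S=0
  [1] read 0x21 idx=29: raw=0x42004 flags P=0 W=0 U=1 S=0
  ✗ PAGE_NOT_PRESENT  [2 reads]
#2 VA=0xC06BA6 (r,kernel):
  [0] read 0x1A idx=6: raw=0x23007 flags P=1 W=1 U=1 S=0
  [1] read 0x23 idx=6: raw=0x26007 flags P=1 W=1 U=1 S=0
  ⇒ phys 0x26BA6  [2 reads]
#3 VA=0x3C0010F (w,kernel):
  [0] read 0x1A idx=30: raw=0x1A004 flags P=0 W=0 U=1 S=0
  ✗ PAGE_NOT_PRESENT  [1 reads]
#4 VA=0xE118F4 (r,kernel):
  TLB hit vpn=0xE11 → PA=0x1F8F4
#5 VA=0x1C17491 (w,user):
  [0] read 0x1A idx=14: raw=0x2A007 flags P=1 W=1 U=1 S=0
  [1] read 0x2A idx=23: raw=0x2D007 flags P=1 W=1 U=1 S=0
  ⇒ phys 0x2D491  [2 reads]
#6 VA=0x1E0FC0E (w,kernel):
  [0] read 0x1A idx=15: raw=0x2E007 flags P=1 W=1 U=1 S=0
  [1] read 0x2E idx=15: raw=0x2F007 flags P=1 W=1 U=1 S=0
  ⇒ phys 0x2FC0E  [2 reads]
#7 VA=0x3418D98 (w,user):
  [0] read 0x1A idx=26: raw=0x33007 flags P=1 W=1 U=1 S=0
  [1] read 0x33 idx=24: raw=0x37007 flags P=1 W=1 U=1 S=0
  ⇒ phys 0x37D98  [2 reads]

Access #6 fault: NONE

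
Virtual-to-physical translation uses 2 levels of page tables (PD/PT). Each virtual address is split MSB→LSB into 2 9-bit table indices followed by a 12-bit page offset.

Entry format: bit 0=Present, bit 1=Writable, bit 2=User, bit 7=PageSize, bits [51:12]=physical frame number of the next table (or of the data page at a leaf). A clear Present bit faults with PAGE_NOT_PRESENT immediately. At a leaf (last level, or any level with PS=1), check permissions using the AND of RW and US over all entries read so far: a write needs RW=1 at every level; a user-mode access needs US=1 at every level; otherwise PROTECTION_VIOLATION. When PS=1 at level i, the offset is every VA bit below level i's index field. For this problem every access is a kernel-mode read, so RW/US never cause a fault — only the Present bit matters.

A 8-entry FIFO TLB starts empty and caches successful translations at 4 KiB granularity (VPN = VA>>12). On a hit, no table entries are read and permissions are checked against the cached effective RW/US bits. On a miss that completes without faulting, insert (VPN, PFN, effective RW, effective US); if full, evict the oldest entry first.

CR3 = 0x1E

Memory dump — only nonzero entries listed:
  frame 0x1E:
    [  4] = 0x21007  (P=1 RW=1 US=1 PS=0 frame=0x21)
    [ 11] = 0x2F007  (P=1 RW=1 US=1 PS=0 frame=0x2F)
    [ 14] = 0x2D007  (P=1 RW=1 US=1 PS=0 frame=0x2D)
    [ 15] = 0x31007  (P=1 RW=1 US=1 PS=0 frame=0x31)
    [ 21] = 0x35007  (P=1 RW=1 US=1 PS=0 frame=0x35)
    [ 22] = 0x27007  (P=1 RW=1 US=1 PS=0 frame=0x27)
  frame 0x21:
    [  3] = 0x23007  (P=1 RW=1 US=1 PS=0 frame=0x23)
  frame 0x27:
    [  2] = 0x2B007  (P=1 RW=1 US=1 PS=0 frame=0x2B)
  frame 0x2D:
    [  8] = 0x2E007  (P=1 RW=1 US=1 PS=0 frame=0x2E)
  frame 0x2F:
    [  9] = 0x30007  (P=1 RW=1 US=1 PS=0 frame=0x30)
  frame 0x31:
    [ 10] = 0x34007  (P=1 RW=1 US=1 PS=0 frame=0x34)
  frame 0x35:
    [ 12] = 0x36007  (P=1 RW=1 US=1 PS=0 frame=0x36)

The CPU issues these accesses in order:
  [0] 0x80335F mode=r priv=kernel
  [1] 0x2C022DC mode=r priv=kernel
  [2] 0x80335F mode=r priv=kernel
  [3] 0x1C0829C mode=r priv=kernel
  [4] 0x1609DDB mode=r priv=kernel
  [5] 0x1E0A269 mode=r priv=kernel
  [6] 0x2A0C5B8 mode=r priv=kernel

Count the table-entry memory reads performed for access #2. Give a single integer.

Walk each access:
#0 VA=0x80335F (r,kernel):
  [0] read 0x1E idx=4: raw=0x21007 flags P=1 W=1 U=1 S=0
  [1] read 0x21 idx=3: raw=0x23007 flags P=1 W=1 U=1 S=0
  ⇒ phys 0x2335F  [2 reads]
#1 VA=0x2C022DC (r,kernel):
  [0] read 0x1E idx=22: raw=0x27007 flags P=1 W=1 U=1 S=0
  [1] read 0x27 idx=2: raw=0x2B007 flags P=1 W=1 U=1 S=0
  ⇒ phys 0x2B2DC  [2 reads]
#2 VA=0x80335F (r,kernel):
  TLB hit vpn=0x803 → PA=0x2335F
#3 VA=0x1C0829C (r,kernel):
  [0] read 0x1E idx=14: raw=0x2D007 flags P=1 W=1 U=1 S=0
  [1] read 0x2D idx=8: raw=0x2E007 flags P=1 W=1 U=1 S=0
  ⇒ phys 0x2E29C  [2 reads]
#4 VA=0x1609DDB (r,kernel):
  [0] read 0x1E idx=11: raw=0x2F007 flags P=1 W=1 U=1 S=0
  [1] read 0x2F idx=9: raw=0x30007 flags P=1 W=1 U=1 S=0
  ⇒ phys 0x30DDB  [2 reads]
#5 VA=0x1E0A269 (r,kernel):
  [0] read 0x1E idx=15: raw=0x31007 flags P=1 W=1 U=1 S=0
  [1] read 0x31 idx=10: raw=0x34007 flags P=1 W=1 U=1 S=0
  ⇒ phys 0x34269  [2 reads]
#6 VA=0x2A0C5B8 (r,kernel):
  [0] read 0x1E idx=21: raw=0x35007 flags P=1 W=1 U=1 S=0
  [1] read 0x35 idx=12: raw=0x36007 flags P=1 W=1 U=1 S=0
  ⇒ phys 0x365B8  [2 reads]

Entries read for #2: 0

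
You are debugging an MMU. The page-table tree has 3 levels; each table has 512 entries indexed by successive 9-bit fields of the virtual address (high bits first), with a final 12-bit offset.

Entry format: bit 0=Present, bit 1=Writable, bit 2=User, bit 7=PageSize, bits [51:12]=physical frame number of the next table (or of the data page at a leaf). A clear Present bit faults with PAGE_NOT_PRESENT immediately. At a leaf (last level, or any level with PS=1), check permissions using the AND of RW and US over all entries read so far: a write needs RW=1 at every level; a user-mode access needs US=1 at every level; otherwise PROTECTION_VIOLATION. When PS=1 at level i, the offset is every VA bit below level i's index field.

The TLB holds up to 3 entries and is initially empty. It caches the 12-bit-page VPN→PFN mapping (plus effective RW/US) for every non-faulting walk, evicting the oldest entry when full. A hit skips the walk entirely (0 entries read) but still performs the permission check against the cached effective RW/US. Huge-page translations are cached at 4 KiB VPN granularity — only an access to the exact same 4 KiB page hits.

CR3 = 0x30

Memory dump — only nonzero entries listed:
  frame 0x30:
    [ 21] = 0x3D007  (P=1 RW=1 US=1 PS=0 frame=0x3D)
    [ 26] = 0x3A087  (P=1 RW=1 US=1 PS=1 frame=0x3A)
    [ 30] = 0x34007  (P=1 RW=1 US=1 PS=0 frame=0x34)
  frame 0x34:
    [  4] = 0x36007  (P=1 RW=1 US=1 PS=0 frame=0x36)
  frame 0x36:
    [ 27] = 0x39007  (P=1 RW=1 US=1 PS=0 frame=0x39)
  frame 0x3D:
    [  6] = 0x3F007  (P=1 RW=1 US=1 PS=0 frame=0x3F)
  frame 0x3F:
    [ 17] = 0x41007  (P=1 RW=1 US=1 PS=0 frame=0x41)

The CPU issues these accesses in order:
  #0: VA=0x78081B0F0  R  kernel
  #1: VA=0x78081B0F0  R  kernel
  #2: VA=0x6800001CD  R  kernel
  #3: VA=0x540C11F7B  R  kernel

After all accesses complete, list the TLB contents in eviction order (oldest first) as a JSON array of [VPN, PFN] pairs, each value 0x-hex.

Walk each access:
#0 VA=0x78081B0F0 (r,kernel):
  [0] read 0x30 idx=30: raw=0x34007 flags P=1 W=1 U=1 S=0
  [1] read 0x34 idx=4: raw=0x36007 flags P=1 W=1 U=1 S=0
  [2] read 0x36 idx=27: raw=0x39007 flags P=1 W=1 U=1 S=0
  ✓ 0x390F0  — 3 lookups
#1 VA=0x78081B0F0 (r,kernel):
  TLB hit vpn=0x78081B → PA=0x390F0
#2 VA=0x6800001CD (r,kernel):
  [0] read 0x30 idx=26: raw=0x3A087 flags P=1 W=1 U=1 S=1
  ✓ 0x3A1CD (huge @L0)  — 1 lookups
#3 VA=0x540C11F7B (r,kernel):
  [0] read 0x30 idx=21: raw=0x3D007 flags P=1 W=1 U=1 S=0
  [1] read 0x3D idx=6: raw=0x3F007 flags P=1 W=1 U=1 S=0
  [2] read 0x3F idx=17: raw=0x41007 flags P=1 W=1 U=1 S=0
  ✓ 0x41F7B  — 3 lookups

TLB: [["0x78081B", "0x39"], ["0x680000", "0x3A"], ["0x540C11", "0x41"]]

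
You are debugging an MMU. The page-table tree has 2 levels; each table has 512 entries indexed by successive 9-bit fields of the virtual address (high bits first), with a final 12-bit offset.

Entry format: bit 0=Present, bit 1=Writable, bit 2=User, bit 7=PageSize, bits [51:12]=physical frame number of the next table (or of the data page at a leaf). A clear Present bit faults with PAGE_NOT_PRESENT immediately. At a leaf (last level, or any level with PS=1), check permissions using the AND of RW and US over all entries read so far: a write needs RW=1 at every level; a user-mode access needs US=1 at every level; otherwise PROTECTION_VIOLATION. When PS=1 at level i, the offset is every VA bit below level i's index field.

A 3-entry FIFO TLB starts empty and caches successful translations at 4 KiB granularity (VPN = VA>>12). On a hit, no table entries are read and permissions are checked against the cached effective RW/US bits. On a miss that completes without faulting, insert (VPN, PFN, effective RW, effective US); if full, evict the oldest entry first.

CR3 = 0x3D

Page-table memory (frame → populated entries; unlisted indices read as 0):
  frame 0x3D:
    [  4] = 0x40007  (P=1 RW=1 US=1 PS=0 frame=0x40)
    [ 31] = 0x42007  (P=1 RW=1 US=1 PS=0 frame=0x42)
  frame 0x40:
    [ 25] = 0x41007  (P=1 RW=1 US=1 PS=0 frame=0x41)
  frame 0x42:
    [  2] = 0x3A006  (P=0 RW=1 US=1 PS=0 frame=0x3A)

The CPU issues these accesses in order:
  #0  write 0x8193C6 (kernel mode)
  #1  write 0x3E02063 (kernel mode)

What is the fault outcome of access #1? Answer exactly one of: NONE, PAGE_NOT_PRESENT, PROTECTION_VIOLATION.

Walk each access:
#0 VA=0x8193C6 (w,kernel):
  L0 @0x3D[4] → 0x40007  P=1,RW=1,US=1,PS=0
  L1 @0x40[25] → 0x41007  P=1,RW=1,US=1,PS=0
  ✓ 0x413C6  — 2 lookups
#1 VA=0x3E02063 (w,kernel):
  L0 @0x3D[31] → 0x42007  P=1,RW=1,US=1,PS=0
  L1 @0x42[2] → 0x3A006  P=0,RW=1,US=1,PS=0
  → PAGE_NOT_PRESENT  (2 entries read)

Access #1 fault: PAGE_NOT_PRESENT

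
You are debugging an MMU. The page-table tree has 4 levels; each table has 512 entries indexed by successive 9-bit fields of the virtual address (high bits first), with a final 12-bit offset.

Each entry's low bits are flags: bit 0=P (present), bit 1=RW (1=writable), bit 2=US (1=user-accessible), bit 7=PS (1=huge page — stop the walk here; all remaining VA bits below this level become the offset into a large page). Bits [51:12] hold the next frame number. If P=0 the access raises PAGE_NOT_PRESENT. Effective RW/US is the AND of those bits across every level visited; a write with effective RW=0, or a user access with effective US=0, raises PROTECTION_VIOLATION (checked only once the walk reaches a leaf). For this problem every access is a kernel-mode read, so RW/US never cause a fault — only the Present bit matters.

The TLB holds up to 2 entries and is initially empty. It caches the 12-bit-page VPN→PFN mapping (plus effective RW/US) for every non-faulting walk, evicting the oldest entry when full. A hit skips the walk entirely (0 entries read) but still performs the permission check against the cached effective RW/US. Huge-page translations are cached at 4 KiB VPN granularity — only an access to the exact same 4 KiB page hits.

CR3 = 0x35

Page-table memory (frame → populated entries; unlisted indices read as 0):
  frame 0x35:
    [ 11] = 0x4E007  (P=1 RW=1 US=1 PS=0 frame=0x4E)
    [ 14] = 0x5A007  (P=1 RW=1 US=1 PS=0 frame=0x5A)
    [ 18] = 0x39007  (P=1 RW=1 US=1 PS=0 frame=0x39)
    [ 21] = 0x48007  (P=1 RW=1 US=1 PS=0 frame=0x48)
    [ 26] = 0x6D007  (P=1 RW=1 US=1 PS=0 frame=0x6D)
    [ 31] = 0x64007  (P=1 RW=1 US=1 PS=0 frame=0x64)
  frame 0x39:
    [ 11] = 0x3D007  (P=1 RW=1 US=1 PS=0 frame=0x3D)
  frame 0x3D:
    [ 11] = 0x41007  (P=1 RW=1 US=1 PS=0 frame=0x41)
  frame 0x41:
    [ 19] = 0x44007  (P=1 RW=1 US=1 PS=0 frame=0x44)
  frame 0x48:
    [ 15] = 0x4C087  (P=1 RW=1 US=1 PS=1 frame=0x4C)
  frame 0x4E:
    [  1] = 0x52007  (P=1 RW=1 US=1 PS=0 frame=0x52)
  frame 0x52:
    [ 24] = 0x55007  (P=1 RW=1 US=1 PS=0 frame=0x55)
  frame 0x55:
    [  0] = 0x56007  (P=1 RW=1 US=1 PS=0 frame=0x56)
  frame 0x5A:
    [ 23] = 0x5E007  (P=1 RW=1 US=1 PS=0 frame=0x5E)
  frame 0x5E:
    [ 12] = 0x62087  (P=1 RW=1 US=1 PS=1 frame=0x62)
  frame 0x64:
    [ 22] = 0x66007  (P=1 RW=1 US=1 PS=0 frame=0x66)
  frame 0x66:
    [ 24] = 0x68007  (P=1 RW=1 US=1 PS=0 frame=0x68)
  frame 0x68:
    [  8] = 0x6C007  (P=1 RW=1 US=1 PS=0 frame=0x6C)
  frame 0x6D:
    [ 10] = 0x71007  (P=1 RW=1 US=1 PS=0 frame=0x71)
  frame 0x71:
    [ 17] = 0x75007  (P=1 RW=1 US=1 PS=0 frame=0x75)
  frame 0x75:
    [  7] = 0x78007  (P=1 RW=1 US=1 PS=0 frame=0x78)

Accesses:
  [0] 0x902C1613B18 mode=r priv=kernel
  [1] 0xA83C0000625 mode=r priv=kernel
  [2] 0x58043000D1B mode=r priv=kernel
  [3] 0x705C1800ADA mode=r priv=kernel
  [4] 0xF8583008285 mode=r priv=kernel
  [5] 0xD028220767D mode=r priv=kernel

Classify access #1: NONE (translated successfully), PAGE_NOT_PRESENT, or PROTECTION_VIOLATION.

Trace:
#0 VA=0x902C1613B18 (r,kernel):
  [0] read 0x35 idx=18: raw=0x39007 flags P=1 W=1 U=1 S=0
  [1] read 0x39 idx=11: raw=0x3D007 flags P=1 W=1 U=1 S=0
  [2] read 0x3D idx=11: raw=0x41007 flags P=1 W=1 U=1 S=0
  [3] read 0x41 idx=19: raw=0x44007 flags P=1 W=1 U=1 S=0
  ✓ 0x44B18  — 4 lookups
#1 VA=0xA83C0000625 (r,kernel):
  [0] read 0x35 idx=21: raw=0x48007 flags P=1 W=1 U=1 S=0
  [1] read 0x48 idx=15: raw=0x4C087 flags P=1 W=1 U=1 S=1
  ✓ 0x4C625 (huge @L1)  — 2 lookups
#2 VA=0x58043000D1B (r,kernel):
  [0] read 0x35 idx=11: raw=0x4E007 flags P=1 W=1 U=1 S=0
  [1] read 0x4E idx=1: raw=0x52007 flags P=1 W=1 U=1 S=0
  [2] read 0x52 idx=24: raw=0x55007 flags P=1 W=1 U=1 S=0
  [3] read 0x55 idx=0: raw=0x56007 flags P=1 W=1 U=1 S=0
  ✓ 0x56D1B  — 4 lookups
#3 VA=0x705C1800ADA (r,kernel):
  [0] read 0x35 idx=14: raw=0x5A007 flags P=1 W=1 U=1 S=0
  [1] read 0x5A idx=23: raw=0x5E007 flags P=1 W=1 U=1 S=0
  [2] read 0x5E idx=12: raw=0x62087 flags P=1 W=1 U=1 S=1
  ✓ 0x62ADA (huge @L2)  — 3 lookups
#4 VA=0xF8583008285 (r,kernel):
  [0] read 0x35 idx=31: raw=0x64007 flags P=1 W=1 U=1 S=0
  [1] read 0x64 idx=22: raw=0x66007 flags P=1 W=1 U=1 S=0
  [2] read 0x66 idx=24: raw=0x68007 flags P=1 W=1 U=1 S=0
  [3] read 0x68 idx=8: raw=0x6C007 flags P=1 W=1 U=1 S=0
  ✓ 0x6C285  — 4 lookups
#5 VA=0xD028220767D (r,kernel):
  [0] read 0x35 idx=26: raw=0x6D007 flags P=1 W=1 U=1 S=0
  [1] read 0x6D idx=10: raw=0x71007 flags P=1 W=1 U=1 S=0
  [2] read 0x71 idx=17: raw=0x75007 flags P=1 W=1 U=1 S=0
  [3] read 0x75 idx=7: raw=0x78007 flags P=1 W=1 U=1 S=0
  ✓ 0x7867D  — 4 lookups

Access #1 fault: NONE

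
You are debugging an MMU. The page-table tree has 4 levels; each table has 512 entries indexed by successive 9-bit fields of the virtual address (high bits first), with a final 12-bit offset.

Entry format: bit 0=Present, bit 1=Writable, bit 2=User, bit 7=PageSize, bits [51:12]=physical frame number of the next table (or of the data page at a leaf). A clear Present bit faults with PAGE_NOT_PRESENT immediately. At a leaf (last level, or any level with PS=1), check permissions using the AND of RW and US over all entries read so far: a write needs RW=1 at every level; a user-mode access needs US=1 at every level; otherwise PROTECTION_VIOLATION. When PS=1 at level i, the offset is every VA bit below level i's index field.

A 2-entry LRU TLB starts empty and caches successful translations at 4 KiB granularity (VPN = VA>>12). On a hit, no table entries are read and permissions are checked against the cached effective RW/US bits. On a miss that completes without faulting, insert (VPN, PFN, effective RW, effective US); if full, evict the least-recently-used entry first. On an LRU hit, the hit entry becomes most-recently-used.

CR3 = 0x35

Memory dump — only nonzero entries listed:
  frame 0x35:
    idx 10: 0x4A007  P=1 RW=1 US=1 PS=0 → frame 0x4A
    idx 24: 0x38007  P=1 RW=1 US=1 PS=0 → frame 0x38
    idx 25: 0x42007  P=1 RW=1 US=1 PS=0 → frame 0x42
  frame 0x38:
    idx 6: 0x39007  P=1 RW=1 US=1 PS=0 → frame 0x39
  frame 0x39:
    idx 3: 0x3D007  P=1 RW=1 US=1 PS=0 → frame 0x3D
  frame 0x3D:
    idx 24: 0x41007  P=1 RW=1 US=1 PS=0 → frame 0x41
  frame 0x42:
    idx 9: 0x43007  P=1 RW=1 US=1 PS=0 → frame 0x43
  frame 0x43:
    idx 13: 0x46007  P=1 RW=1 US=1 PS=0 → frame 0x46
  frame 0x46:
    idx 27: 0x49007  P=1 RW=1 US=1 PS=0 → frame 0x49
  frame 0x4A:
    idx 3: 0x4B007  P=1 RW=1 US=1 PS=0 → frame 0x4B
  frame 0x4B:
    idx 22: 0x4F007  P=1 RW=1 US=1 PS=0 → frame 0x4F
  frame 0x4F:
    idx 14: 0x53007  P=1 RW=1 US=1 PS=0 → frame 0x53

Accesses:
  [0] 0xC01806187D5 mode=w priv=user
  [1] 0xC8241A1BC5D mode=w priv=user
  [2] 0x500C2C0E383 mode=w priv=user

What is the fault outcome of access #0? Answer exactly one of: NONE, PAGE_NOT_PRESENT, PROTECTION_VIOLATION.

Trace:
#0 VA=0xC01806187D5 (w,user):
  [0] read 0x35 idx=24: raw=0x38007 flags P=1 W=1 U=1 S=0
  [1] read 0x38 idx=6: raw=0x39007 flags P=1 W=1 U=1 S=0
  [2] read 0x39 idx=3: raw=0x3D007 flags P=1 W=1 U=1 S=0
  [3] read 0x3D idx=24: raw=0x41007 flags P=1 W=1 U=1 S=0
  → PA=0x417D5  (4 entries read)
#1 VA=0xC8241A1BC5D (w,user):
  [0] read 0x35 idx=25: raw=0x42007 flags P=1 W=1 U=1 S=0
  [1] read 0x42 idx=9: raw=0x43007 flags P=1 W=1 U=1 S=0
  [2] read 0x43 idx=13: raw=0x46007 flags P=1 W=1 U=1 S=0
  [3] read 0x46 idx=27: raw=0x49007 flags P=1 W=1 U=1 S=0
  → PA=0x49C5D  (4 entries read)
#2 VA=0x500C2C0E383 (w,user):
  [0] read 0x35 idx=10: raw=0x4A007 flags P=1 W=1 U=1 S=0
  [1] read 0x4A idx=3: raw=0x4B007 flags P=1 W=1 U=1 S=0
  [2] read 0x4B idx=22: raw=0x4F007 flags P=1 W=1 U=1 S=0
  [3] read 0x4F idx=14: raw=0x53007 flags P=1 W=1 U=1 S=0
  → PA=0x53383  (4 entries read)

Access #0 fault: NONE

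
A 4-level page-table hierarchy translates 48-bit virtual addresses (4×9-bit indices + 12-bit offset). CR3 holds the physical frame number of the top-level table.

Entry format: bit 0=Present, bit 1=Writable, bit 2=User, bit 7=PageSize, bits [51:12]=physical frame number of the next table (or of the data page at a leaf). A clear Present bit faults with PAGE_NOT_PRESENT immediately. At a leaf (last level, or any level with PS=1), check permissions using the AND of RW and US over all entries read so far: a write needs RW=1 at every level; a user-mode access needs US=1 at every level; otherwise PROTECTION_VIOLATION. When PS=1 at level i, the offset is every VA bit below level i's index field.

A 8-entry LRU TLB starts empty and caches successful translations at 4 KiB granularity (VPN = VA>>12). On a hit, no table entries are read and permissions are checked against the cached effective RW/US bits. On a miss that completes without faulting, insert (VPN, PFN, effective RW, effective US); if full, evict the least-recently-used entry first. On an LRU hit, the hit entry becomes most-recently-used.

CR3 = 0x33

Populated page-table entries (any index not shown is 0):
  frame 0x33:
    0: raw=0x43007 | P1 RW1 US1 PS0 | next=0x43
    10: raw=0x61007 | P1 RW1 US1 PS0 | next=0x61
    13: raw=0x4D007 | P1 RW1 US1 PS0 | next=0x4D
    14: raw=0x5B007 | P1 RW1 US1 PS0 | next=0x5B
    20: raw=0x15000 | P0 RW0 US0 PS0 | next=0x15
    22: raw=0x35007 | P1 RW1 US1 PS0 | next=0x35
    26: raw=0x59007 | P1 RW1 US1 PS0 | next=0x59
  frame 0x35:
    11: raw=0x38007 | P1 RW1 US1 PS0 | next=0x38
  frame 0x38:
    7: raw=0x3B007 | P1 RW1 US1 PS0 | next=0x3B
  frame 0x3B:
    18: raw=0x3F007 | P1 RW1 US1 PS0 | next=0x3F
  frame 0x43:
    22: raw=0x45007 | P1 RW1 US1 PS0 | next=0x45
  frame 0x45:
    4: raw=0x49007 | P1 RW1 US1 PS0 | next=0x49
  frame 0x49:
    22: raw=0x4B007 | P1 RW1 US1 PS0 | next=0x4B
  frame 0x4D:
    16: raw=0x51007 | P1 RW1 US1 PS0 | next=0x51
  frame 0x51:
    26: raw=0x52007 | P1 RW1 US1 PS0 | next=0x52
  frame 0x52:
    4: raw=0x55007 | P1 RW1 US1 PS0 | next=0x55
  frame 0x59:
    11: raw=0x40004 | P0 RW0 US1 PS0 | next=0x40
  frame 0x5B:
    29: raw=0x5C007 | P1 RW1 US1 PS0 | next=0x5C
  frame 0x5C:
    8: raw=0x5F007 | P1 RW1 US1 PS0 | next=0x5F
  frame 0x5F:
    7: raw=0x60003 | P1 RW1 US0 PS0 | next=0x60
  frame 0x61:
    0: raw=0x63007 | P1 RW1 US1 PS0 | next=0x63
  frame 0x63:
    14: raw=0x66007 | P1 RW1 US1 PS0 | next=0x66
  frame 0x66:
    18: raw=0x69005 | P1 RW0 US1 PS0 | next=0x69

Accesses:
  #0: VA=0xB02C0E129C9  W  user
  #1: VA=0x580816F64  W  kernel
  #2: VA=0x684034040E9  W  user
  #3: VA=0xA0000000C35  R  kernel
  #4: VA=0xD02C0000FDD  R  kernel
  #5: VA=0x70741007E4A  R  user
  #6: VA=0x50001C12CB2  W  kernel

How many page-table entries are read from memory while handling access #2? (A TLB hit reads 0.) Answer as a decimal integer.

Walk each access:
#0 VA=0xB02C0E129C9 (w,user):
  L0: frame=0x33 idx=22 entry=0x35007 [P=1 RW=1 US=1 PS=0]
  L1: frame=0x35 idx=11 entry=0x38007 [P=1 RW=1 US=1 PS=0]
  L2: frame=0x38 idx=7 entry=0x3B007 [P=1 RW=1 US=1 PS=0]
  L3: frame=0x3B idx=18 entry=0x3F007 [P=1 RW=1 US=1 PS=0]
  → PA=0x3F9C9  (4 entries read)
#1 VA=0x580816F64 (w,kernel):
  L0: frame=0x33 idx=0 entry=0x43007 [P=1 RW=1 US=1 PS=0]
  L1: frame=0x43 idx=22 entry=0x45007 [P=1 RW=1 US=1 PS=0]
  L2: frame=0x45 idx=4 entry=0x49007 [P=1 RW=1 US=1 PS=0]
  L3: frame=0x49 idx=22 entry=0x4B007 [P=1 RW=1 US=1 PS=0]
  → PA=0x4BF64  (4 entries read)
#2 VA=0x684034040E9 (w,user):
  L0: frame=0x33 idx=13 entry=0x4D007 [P=1 RW=1 US=1 PS=0]
  L1: frame=0x4D idx=16 entry=0x51007 [P=1 RW=1 US=1 PS=0]
  L2: frame=0x51 idx=26 entry=0x52007 [P=1 RW=1 US=1 PS=0]
  L3: frame=0x52 idx=4 entry=0x55007 [P=1 RW=1 US=1 PS=0]
  → PA=0x550E9  (4 entries read)
#3 VA=0xA0000000C35 (r,kernel):
  L0: frame=0x33 idx=20 entry=0x15000 [P=0 RW=0 US=0 PS=0]
  ⇒ fault: PAGE_NOT_PRESENT  — 1 lookups
#4 VA=0xD02C0000FDD (r,kernel):
  L0: frame=0x33 idx=26 entry=0x59007 [P=1 RW=1 US=1 PS=0]
  L1: frame=0x59 idx=11 entry=0x40004 [P=0 RW=0 US=1 PS=0]
  ⇒ fault: PAGE_NOT_PRESENT  — 2 lookups
#5 VA=0x70741007E4A (r,user):
  L0: frame=0x33 idx=14 entry=0x5B007 [P=1 RW=1 US=1 PS=0]
  L1: frame=0x5B idx=29 entry=0x5C007 [P=1 RW=1 US=1 PS=0]
  L2: frame=0x5C idx=8 entry=0x5F007 [P=1 RW=1 US=1 PS=0]
  L3: frame=0x5F idx=7 entry=0x60003 [P=1 RW=1 US=0 PS=0]
  ⇒ fault: PROTECTION_VIOLATION  — 4 lookups
#6 VA=0x50001C12CB2 (w,kernel):
  L0: frame=0x33 idx=10 entry=0x61007 [P=1 RW=1 US=1 PS=0]
  L1: frame=0x61 idx=0 entry=0x63007 [P=1 RW=1 US=1 PS=0]
  L2: frame=0x63 idx=14 entry=0x66007 [P=1 RW=1 US=1 PS=0]
  L3: frame=0x66 idx=18 entry=0x69005 [P=1 RW=0 US=1 PS=0]
  ⇒ fault: PROTECTION_VIOLATION  — 4 lookups

Entries read for #2: 4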